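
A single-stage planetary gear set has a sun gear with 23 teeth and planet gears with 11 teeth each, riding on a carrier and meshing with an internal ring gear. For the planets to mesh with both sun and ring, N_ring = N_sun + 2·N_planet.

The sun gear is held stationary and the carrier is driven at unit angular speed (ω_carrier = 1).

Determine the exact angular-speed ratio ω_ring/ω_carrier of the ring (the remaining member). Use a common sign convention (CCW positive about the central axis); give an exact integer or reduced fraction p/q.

68/45

N_ring = 23 + 2·11 = 45
23(ω_s−ω_c) = −45(ω_r−ω_c),  ω_s=0, ω_c=1
ω_r = 1 − (23/45)(0−1) = 68/45
ω_r/ω_c = 68/45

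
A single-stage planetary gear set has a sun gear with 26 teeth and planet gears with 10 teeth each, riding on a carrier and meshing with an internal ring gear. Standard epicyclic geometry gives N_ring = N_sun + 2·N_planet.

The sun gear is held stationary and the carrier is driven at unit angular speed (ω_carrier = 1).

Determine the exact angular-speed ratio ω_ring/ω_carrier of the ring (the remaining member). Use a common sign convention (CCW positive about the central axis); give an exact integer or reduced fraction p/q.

36/23

N_ring = 26 + 2·10 = 46
26(ω_s−ω_c) = −46(ω_r−ω_c),  ω_s=0, ω_c=1
ω_r = 1 − (26/46)(0−1) = 36/23
ω_r/ω_c = 36/23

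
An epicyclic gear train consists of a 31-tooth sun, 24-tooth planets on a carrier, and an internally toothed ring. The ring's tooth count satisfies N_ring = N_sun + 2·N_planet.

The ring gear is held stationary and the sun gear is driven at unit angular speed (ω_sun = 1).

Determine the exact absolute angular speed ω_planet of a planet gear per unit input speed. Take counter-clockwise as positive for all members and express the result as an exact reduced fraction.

-31/48

N_ring = 31 + 2·24 = 79
31(ω_s−ω_c) = −79(ω_r−ω_c),  ω_r=0, ω_s=1
31(1−ω_c) = −79(0−ω_c)  ⇒  110ω_c = 31  ⇒  ω_c = 31/110
sun–planet: 31·(1−31/110) = −24·(ω_p−ω_c)  ⇒  ω_p−ω_c = −(31/24)·(79/110) = -2449/2640
ω_p = 31/110 − 2449/2640 = -31/48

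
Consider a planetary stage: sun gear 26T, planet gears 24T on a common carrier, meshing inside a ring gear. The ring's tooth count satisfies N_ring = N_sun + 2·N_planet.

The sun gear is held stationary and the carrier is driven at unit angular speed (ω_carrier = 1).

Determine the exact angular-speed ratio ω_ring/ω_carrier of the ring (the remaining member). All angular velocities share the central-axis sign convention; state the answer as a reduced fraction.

N_ring = 26 + 2·24 = 74
26(ω_s−ω_c) = −74(ω_r−ω_c),  ω_s=0, ω_c=1
ω_r = 1 − (26/74)(0−1) = 50/37
ω_r/ω_c = 50/37

50/37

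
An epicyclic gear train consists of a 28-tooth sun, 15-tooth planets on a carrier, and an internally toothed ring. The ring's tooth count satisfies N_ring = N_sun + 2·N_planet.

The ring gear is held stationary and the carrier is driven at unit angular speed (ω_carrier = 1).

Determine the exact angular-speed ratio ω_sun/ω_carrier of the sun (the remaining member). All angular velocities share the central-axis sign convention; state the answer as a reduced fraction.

N_ring = 28 + 2·15 = 58
28(ω_s−ω_c) = −58(ω_r−ω_c),  ω_r=0, ω_c=1
ω_s = 1 − (58/28)(0−1) = 43/14
ω_s/ω_c = 43/14

43/14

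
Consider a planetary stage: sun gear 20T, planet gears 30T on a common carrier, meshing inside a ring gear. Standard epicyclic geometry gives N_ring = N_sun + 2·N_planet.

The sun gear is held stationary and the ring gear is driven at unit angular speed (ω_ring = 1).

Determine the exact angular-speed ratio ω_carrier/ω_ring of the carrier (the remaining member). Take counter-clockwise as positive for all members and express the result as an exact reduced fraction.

N_ring = 20 + 2·30 = 80
20(ω_s−ω_c) = −80(ω_r−ω_c),  ω_s=0, ω_r=1
20(0−ω_c) = −80(1−ω_c)  ⇒  100ω_c = 80  ⇒  ω_c = 4/5
ω_c/ω_r = 4/5

4/5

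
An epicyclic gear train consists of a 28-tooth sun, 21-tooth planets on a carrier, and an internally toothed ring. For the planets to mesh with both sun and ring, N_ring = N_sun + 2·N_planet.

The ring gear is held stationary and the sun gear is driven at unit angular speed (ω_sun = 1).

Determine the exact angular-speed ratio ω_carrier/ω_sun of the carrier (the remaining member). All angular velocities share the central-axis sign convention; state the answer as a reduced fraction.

N_ring = 28 + 2·21 = 70
28(ω_s−ω_c) = −70(ω_r−ω_c),  ω_r=0, ω_s=1
28(1−ω_c) = −70(0−ω_c)  ⇒  98ω_c = 28  ⇒  ω_c = 2/7
ω_c/ω_s = 2/7

2/7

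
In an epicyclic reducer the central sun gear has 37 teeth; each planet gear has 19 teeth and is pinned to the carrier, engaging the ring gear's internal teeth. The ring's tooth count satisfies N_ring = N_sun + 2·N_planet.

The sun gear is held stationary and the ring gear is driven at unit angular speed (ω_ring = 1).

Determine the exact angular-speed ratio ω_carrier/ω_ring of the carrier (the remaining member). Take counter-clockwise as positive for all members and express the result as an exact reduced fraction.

N_ring = 37 + 2·19 = 75
37(ω_s−ω_c) = −75(ω_r−ω_c),  ω_s=0, ω_r=1
37(0−ω_c) = −75(1−ω_c)  ⇒  112ω_c = 75  ⇒  ω_c = 75/112
ω_c/ω_r = 75/112

75/112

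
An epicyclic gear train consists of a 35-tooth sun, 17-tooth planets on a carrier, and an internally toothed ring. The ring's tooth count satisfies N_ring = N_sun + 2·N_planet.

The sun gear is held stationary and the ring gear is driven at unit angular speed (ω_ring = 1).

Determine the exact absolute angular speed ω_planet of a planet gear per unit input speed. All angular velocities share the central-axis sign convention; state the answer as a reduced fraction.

69/34

N_ring = 35 + 2·17 = 69
35(ω_s−ω_c) = −69(ω_r−ω_c),  ω_s=0, ω_r=1
35(0−ω_c) = −69(1−ω_c)  ⇒  104ω_c = 69  ⇒  ω_c = 69/104
sun–planet: 35·(0−69/104) = −17·(ω_p−ω_c)  ⇒  ω_p−ω_c = −(35/17)·(-69/104) = 2415/1768
ω_p = 69/104 + 2415/1768 = 69/34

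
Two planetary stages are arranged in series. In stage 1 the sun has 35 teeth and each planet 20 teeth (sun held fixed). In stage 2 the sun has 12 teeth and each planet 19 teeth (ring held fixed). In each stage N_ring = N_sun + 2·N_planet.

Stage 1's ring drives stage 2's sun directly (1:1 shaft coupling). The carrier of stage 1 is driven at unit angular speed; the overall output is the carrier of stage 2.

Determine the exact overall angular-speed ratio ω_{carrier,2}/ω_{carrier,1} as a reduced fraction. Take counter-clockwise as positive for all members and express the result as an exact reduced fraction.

44/155

Stage 1: N_ring = 35 + 2·20 = 75
Stage 1: 35(ω_s−ω_c) = −75(ω_r−ω_c),  ω_s=0, ω_c=1
Stage 1: ω_r = 1 − (35/75)(0−1) = 22/15
  ⇒ ω_r¹/ω_c¹ = 22/15
Stage 2: N_ring = 12 + 2·19 = 50
Stage 2: 12(ω_s−ω_c) = −50(ω_r−ω_c),  ω_r=0, ω_s=1
Stage 2: 12(1−ω_c) = −50(0−ω_c)  ⇒  62ω_c = 12  ⇒  ω_c = 6/31
  ⇒ ω_c²/ω_s² = 6/31
Coupling ω_s² = ω_r¹ ⇒ overall = 22/15 × 6/31 = 44/155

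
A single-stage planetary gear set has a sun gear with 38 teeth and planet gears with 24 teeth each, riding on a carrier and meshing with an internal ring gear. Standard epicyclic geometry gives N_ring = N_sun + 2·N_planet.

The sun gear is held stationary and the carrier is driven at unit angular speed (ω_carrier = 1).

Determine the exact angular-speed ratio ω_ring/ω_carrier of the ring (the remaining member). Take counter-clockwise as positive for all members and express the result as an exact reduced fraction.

62/43

N_ring = 38 + 2·24 = 86
38(ω_s−ω_c) = −86(ω_r−ω_c),  ω_s=0, ω_c=1
ω_r = 1 − (38/86)(0−1) = 62/43
ω_r/ω_c = 62/43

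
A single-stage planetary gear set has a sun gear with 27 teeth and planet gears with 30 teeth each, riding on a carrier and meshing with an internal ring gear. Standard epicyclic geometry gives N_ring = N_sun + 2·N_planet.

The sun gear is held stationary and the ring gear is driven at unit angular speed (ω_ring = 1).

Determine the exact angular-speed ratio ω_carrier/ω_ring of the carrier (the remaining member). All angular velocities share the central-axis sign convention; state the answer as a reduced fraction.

29/38

N_ring = 27 + 2·30 = 87
27(ω_s−ω_c) = −87(ω_r−ω_c),  ω_s=0, ω_r=1
27(0−ω_c) = −87(1−ω_c)  ⇒  114ω_c = 87  ⇒  ω_c = 29/38
ω_c/ω_r = 29/38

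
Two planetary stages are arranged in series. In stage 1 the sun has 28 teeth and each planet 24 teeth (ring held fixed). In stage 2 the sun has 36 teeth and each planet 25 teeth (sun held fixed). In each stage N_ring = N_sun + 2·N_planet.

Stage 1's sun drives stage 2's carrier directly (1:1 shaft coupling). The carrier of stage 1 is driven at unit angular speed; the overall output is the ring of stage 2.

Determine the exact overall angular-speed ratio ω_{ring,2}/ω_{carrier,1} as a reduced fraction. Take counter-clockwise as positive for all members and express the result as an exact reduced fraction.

Stage 1: N_ring = 28 + 2·24 = 76
Stage 1: 28(ω_s−ω_c) = −76(ω_r−ω_c),  ω_r=0, ω_c=1
Stage 1: ω_s = 1 − (76/28)(0−1) = 26/7
  ⇒ ω_s¹/ω_c¹ = 26/7
Stage 2: N_ring = 36 + 2·25 = 86
Stage 2: 36(ω_s−ω_c) = −86(ω_r−ω_c),  ω_s=0, ω_c=1
Stage 2: ω_r = 1 − (36/86)(0−1) = 61/43
  ⇒ ω_r²/ω_c² = 61/43
Coupling ω_c² = ω_s¹ ⇒ overall = 26/7 × 61/43 = 1586/301

1586/301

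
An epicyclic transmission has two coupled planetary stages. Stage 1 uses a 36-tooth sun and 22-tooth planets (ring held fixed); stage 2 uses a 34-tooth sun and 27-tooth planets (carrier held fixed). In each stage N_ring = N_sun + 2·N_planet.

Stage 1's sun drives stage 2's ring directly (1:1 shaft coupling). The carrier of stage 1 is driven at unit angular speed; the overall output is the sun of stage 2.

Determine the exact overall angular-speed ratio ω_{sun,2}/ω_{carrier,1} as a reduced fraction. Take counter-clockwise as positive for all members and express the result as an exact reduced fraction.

Stage 1: N_ring = 36 + 2·22 = 80
Stage 1: 36(ω_s−ω_c) = −80(ω_r−ω_c),  ω_r=0, ω_c=1
Stage 1: ω_s = 1 − (80/36)(0−1) = 29/9
  ⇒ ω_s¹/ω_c¹ = 29/9
Stage 2: N_ring = 34 + 2·27 = 88
Stage 2: 34(ω_s−ω_c) = −88(ω_r−ω_c),  ω_c=0, ω_r=1
Stage 2: ω_s = 0 − (88/34)(1−0) = -44/17
  ⇒ ω_s²/ω_r² = -44/17
Coupling ω_r² = ω_s¹ ⇒ overall = 29/9 × -44/17 = -1276/153

-1276/153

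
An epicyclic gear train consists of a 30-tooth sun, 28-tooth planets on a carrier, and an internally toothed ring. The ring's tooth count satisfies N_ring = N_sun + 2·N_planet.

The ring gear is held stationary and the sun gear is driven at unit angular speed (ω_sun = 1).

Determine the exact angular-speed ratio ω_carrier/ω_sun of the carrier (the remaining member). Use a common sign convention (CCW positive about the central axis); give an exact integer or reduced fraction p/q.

15/58

N_ring = 30 + 2·28 = 86
30(ω_s−ω_c) = −86(ω_r−ω_c),  ω_r=0, ω_s=1
30(1−ω_c) = −86(0−ω_c)  ⇒  116ω_c = 30  ⇒  ω_c = 15/58
ω_c/ω_s = 15/58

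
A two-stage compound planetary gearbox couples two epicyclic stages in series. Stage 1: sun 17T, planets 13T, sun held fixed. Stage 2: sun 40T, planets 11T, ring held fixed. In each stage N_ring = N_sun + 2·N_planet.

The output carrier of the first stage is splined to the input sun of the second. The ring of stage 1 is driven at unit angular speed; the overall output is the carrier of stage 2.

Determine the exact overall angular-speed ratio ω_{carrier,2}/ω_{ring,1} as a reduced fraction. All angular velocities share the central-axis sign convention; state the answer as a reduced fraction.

43/153

Stage 1: N_ring = 17 + 2·13 = 43
Stage 1: 17(ω_s−ω_c) = −43(ω_r−ω_c),  ω_s=0, ω_r=1
Stage 1: 17(0−ω_c) = −43(1−ω_c)  ⇒  60ω_c = 43  ⇒  ω_c = 43/60
  ⇒ ω_c¹/ω_r¹ = 43/60
Stage 2: N_ring = 40 + 2·11 = 62
Stage 2: 40(ω_s−ω_c) = −62(ω_r−ω_c),  ω_r=0, ω_s=1
Stage 2: 40(1−ω_c) = −62(0−ω_c)  ⇒  102ω_c = 40  ⇒  ω_c = 20/51
  ⇒ ω_c²/ω_s² = 20/51
Coupling ω_s² = ω_c¹ ⇒ overall = 43/60 × 20/51 = 43/153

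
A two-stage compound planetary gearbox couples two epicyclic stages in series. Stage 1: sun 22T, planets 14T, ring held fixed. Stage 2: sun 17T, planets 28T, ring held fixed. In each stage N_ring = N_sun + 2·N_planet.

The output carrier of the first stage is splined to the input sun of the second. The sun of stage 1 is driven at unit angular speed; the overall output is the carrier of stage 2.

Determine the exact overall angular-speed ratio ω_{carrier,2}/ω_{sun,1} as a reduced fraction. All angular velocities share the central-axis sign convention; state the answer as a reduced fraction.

187/3240

Stage 1: N_ring = 22 + 2·14 = 50
Stage 1: 22(ω_s−ω_c) = −50(ω_r−ω_c),  ω_r=0, ω_s=1
Stage 1: 22(1−ω_c) = −50(0−ω_c)  ⇒  72ω_c = 22  ⇒  ω_c = 11/36
  ⇒ ω_c¹/ω_s¹ = 11/36
Stage 2: N_ring = 17 + 2·28 = 73
Stage 2: 17(ω_s−ω_c) = −73(ω_r−ω_c),  ω_r=0, ω_s=1
Stage 2: 17(1−ω_c) = −73(0−ω_c)  ⇒  90ω_c = 17  ⇒  ω_c = 17/90
  ⇒ ω_c²/ω_s² = 17/90
Coupling ω_s² = ω_c¹ ⇒ overall = 11/36 × 17/90 = 187/3240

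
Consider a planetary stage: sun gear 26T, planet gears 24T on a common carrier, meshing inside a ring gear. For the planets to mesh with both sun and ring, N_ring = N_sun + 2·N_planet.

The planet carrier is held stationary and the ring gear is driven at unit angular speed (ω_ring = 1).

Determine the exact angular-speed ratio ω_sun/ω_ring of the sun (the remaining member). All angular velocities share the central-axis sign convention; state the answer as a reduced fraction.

-37/13

N_ring = 26 + 2·24 = 74
26(ω_s−ω_c) = −74(ω_r−ω_c),  ω_c=0, ω_r=1
ω_s = 0 − (74/26)(1−0) = -37/13
ω_s/ω_r = -37/13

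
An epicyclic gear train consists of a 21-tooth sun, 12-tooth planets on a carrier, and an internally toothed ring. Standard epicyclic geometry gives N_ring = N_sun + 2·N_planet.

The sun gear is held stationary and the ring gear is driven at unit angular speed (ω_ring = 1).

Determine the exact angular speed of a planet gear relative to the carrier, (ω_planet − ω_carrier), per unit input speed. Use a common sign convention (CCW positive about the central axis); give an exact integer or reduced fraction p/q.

105/88

N_ring = 21 + 2·12 = 45
21(ω_s−ω_c) = −45(ω_r−ω_c),  ω_s=0, ω_r=1
21(0−ω_c) = −45(1−ω_c)  ⇒  66ω_c = 45  ⇒  ω_c = 15/22
sun–planet: 21·(0−15/22) = −12·(ω_p−ω_c)  ⇒  ω_p−ω_c = −(21/12)·(-15/22) = 105/88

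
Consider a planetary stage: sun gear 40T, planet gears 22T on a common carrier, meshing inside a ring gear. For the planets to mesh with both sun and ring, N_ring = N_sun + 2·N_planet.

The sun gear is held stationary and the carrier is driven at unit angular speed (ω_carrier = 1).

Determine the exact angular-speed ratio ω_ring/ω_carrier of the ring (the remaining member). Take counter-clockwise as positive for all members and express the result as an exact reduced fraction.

N_ring = 40 + 2·22 = 84
40(ω_s−ω_c) = −84(ω_r−ω_c),  ω_s=0, ω_c=1
ω_r = 1 − (40/84)(0−1) = 31/21
ω_r/ω_c = 31/21

31/21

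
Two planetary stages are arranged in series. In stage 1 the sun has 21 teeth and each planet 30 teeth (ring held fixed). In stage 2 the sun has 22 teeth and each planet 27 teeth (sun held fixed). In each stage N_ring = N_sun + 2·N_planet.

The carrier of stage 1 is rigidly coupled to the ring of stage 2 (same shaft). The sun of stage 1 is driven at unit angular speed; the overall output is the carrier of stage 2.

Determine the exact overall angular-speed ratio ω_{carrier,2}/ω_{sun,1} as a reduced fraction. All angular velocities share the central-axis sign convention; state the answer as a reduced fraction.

19/119

Stage 1: N_ring = 21 + 2·30 = 81
Stage 1: 21(ω_s−ω_c) = −81(ω_r−ω_c),  ω_r=0, ω_s=1
Stage 1: 21(1−ω_c) = −81(0−ω_c)  ⇒  102ω_c = 21  ⇒  ω_c = 7/34
  ⇒ ω_c¹/ω_s¹ = 7/34
Stage 2: N_ring = 22 + 2·27 = 76
Stage 2: 22(ω_s−ω_c) = −76(ω_r−ω_c),  ω_s=0, ω_r=1
Stage 2: 22(0−ω_c) = −76(1−ω_c)  ⇒  98ω_c = 76  ⇒  ω_c = 38/49
  ⇒ ω_c²/ω_r² = 38/49
Coupling ω_r² = ω_c¹ ⇒ overall = 7/34 × 38/49 = 19/119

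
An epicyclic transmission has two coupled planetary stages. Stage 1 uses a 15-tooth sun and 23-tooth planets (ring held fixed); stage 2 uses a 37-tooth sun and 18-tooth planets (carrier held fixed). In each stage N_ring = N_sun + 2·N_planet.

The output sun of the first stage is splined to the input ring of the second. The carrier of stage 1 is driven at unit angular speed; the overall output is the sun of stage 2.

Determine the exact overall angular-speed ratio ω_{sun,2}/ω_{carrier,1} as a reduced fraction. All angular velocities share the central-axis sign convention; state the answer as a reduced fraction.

Stage 1: N_ring = 15 + 2·23 = 61
Stage 1: 15(ω_s−ω_c) = −61(ω_r−ω_c),  ω_r=0, ω_c=1
Stage 1: ω_s = 1 − (61/15)(0−1) = 76/15
  ⇒ ω_s¹/ω_c¹ = 76/15
Stage 2: N_ring = 37 + 2·18 = 73
Stage 2: 37(ω_s−ω_c) = −73(ω_r−ω_c),  ω_c=0, ω_r=1
Stage 2: ω_s = 0 − (73/37)(1−0) = -73/37
  ⇒ ω_s²/ω_r² = -73/37
Coupling ω_r² = ω_s¹ ⇒ overall = 76/15 × -73/37 = -5548/555

-5548/555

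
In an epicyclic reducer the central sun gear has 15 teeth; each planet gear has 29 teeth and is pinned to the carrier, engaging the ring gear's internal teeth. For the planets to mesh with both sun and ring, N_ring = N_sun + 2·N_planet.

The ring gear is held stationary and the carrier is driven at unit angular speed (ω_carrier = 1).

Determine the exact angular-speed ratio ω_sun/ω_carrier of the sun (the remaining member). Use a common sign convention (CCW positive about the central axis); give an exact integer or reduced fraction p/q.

88/15

N_ring = 15 + 2·29 = 73
15(ω_s−ω_c) = −73(ω_r−ω_c),  ω_r=0, ω_c=1
ω_s = 1 − (73/15)(0−1) = 88/15
ω_s/ω_c = 88/15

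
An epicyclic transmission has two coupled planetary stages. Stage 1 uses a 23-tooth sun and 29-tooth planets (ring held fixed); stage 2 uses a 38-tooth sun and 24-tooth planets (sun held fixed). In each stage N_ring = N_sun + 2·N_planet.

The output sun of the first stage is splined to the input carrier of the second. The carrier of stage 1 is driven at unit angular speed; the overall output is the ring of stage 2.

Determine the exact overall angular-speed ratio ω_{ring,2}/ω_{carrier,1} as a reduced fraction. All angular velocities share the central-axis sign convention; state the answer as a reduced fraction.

Stage 1: N_ring = 23 + 2·29 = 81
Stage 1: 23(ω_s−ω_c) = −81(ω_r−ω_c),  ω_r=0, ω_c=1
Stage 1: ω_s = 1 − (81/23)(0−1) = 104/23
  ⇒ ω_s¹/ω_c¹ = 104/23
Stage 2: N_ring = 38 + 2·24 = 86
Stage 2: 38(ω_s−ω_c) = −86(ω_r−ω_c),  ω_s=0, ω_c=1
Stage 2: ω_r = 1 − (38/86)(0−1) = 62/43
  ⇒ ω_r²/ω_c² = 62/43
Coupling ω_c² = ω_s¹ ⇒ overall = 104/23 × 62/43 = 6448/989

6448/989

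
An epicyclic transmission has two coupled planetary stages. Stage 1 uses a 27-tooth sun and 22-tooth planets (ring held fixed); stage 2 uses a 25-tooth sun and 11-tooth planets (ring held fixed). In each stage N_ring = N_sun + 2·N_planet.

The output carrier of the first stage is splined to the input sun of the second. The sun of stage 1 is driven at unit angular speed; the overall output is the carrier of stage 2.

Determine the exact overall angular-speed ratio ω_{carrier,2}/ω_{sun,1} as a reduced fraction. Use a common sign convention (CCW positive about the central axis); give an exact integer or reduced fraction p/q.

Stage 1: N_ring = 27 + 2·22 = 71
Stage 1: 27(ω_s−ω_c) = −71(ω_r−ω_c),  ω_r=0, ω_s=1
Stage 1: 27(1−ω_c) = −71(0−ω_c)  ⇒  98ω_c = 27  ⇒  ω_c = 27/98
  ⇒ ω_c¹/ω_s¹ = 27/98
Stage 2: N_ring = 25 + 2·11 = 47
Stage 2: 25(ω_s−ω_c) = −47(ω_r−ω_c),  ω_r=0, ω_s=1
Stage 2: 25(1−ω_c) = −47(0−ω_c)  ⇒  72ω_c = 25  ⇒  ω_c = 25/72
  ⇒ ω_c²/ω_s² = 25/72
Coupling ω_s² = ω_c¹ ⇒ overall = 27/98 × 25/72 = 75/784

75/784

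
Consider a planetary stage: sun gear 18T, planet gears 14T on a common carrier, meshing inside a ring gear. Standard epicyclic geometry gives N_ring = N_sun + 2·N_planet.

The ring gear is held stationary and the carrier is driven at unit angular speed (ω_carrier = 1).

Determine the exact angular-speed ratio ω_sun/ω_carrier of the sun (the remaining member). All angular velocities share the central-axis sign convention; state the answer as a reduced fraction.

N_ring = 18 + 2·14 = 46
18(ω_s−ω_c) = −46(ω_r−ω_c),  ω_r=0, ω_c=1
ω_s = 1 − (46/18)(0−1) = 32/9
ω_s/ω_c = 32/9

32/9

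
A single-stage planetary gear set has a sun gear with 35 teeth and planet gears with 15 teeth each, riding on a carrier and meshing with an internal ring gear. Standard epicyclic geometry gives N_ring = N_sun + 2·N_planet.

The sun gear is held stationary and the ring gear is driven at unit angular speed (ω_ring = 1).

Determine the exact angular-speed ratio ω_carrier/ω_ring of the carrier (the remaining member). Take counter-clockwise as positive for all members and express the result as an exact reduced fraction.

N_ring = 35 + 2·15 = 65
35(ω_s−ω_c) = −65(ω_r−ω_c),  ω_s=0, ω_r=1
35(0−ω_c) = −65(1−ω_c)  ⇒  100ω_c = 65  ⇒  ω_c = 13/20
ω_c/ω_r = 13/20

13/20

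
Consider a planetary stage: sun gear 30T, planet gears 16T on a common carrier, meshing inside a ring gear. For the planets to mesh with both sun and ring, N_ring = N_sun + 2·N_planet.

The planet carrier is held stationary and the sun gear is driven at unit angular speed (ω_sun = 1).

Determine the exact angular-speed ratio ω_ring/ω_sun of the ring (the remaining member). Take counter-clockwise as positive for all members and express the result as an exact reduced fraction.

-15/31

N_ring = 30 + 2·16 = 62
30(ω_s−ω_c) = −62(ω_r−ω_c),  ω_c=0, ω_s=1
ω_r = 0 − (30/62)(1−0) = -15/31
ω_r/ω_s = -15/31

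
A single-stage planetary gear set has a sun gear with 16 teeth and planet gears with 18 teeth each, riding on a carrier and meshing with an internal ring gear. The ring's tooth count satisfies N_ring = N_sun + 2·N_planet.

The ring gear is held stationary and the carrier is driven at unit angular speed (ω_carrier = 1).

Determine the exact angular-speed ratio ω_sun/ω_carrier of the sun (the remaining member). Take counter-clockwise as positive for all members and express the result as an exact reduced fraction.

N_ring = 16 + 2·18 = 52
16(ω_s−ω_c) = −52(ω_r−ω_c),  ω_r=0, ω_c=1
ω_s = 1 − (52/16)(0−1) = 17/4
ω_s/ω_c = 17/4

17/4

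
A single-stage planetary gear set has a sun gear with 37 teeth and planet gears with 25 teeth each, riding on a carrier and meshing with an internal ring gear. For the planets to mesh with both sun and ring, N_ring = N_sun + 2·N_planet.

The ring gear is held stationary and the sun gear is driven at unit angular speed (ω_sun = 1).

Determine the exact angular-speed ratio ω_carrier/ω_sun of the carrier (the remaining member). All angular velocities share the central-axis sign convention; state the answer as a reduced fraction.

37/124

N_ring = 37 + 2·25 = 87
37(ω_s−ω_c) = −87(ω_r−ω_c),  ω_r=0, ω_s=1
37(1−ω_c) = −87(0−ω_c)  ⇒  124ω_c = 37  ⇒  ω_c = 37/124
ω_c/ω_s = 37/124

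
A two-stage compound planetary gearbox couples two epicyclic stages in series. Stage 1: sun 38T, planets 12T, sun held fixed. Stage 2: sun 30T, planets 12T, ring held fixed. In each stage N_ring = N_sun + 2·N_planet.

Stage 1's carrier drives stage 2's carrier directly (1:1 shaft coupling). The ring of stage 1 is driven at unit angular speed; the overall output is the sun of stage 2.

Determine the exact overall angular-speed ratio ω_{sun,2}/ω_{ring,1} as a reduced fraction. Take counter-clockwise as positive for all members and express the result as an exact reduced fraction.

217/125

Stage 1: N_ring = 38 + 2·12 = 62
Stage 1: 38(ω_s−ω_c) = −62(ω_r−ω_c),  ω_s=0, ω_r=1
Stage 1: 38(0−ω_c) = −62(1−ω_c)  ⇒  100ω_c = 62  ⇒  ω_c = 31/50
  ⇒ ω_c¹/ω_r¹ = 31/50
Stage 2: N_ring = 30 + 2·12 = 54
Stage 2: 30(ω_s−ω_c) = −54(ω_r−ω_c),  ω_r=0, ω_c=1
Stage 2: ω_s = 1 − (54/30)(0−1) = 14/5
  ⇒ ω_s²/ω_c² = 14/5
Coupling ω_c² = ω_c¹ ⇒ overall = 31/50 × 14/5 = 217/125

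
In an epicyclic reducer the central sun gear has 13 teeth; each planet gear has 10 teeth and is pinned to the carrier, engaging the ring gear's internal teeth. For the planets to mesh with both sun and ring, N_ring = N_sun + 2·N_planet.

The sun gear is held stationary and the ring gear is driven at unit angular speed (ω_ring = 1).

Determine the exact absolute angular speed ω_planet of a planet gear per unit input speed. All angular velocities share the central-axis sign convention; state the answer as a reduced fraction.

N_ring = 13 + 2·10 = 33
13(ω_s−ω_c) = −33(ω_r−ω_c),  ω_s=0, ω_r=1
13(0−ω_c) = −33(1−ω_c)  ⇒  46ω_c = 33  ⇒  ω_c = 33/46
sun–planet: 13·(0−33/46) = −10·(ω_p−ω_c)  ⇒  ω_p−ω_c = −(13/10)·(-33/46) = 429/460
ω_p = 33/46 + 429/460 = 33/20

33/20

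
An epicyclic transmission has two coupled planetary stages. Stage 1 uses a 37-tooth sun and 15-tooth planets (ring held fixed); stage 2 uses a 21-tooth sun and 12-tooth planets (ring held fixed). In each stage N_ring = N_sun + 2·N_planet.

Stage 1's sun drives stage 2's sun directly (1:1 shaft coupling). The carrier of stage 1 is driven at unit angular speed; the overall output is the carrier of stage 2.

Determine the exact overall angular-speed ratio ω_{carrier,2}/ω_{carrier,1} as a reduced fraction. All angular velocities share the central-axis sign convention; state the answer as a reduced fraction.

364/407

Stage 1: N_ring = 37 + 2·15 = 67
Stage 1: 37(ω_s−ω_c) = −67(ω_r−ω_c),  ω_r=0, ω_c=1
Stage 1: ω_s = 1 − (67/37)(0−1) = 104/37
  ⇒ ω_s¹/ω_c¹ = 104/37
Stage 2: N_ring = 21 + 2·12 = 45
Stage 2: 21(ω_s−ω_c) = −45(ω_r−ω_c),  ω_r=0, ω_s=1
Stage 2: 21(1−ω_c) = −45(0−ω_c)  ⇒  66ω_c = 21  ⇒  ω_c = 7/22
  ⇒ ω_c²/ω_s² = 7/22
Coupling ω_s² = ω_s¹ ⇒ overall = 104/37 × 7/22 = 364/407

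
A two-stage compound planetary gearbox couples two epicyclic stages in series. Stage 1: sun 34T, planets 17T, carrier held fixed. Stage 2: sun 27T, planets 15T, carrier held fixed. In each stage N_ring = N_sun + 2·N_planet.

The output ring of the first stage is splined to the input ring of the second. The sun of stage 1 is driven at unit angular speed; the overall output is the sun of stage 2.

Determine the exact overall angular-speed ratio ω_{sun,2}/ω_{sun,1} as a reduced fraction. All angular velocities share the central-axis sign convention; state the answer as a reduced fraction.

Stage 1: N_ring = 34 + 2·17 = 68
Stage 1: 34(ω_s−ω_c) = −68(ω_r−ω_c),  ω_c=0, ω_s=1
Stage 1: ω_r = 0 − (34/68)(1−0) = -1/2
  ⇒ ω_r¹/ω_s¹ = -1/2
Stage 2: N_ring = 27 + 2·15 = 57
Stage 2: 27(ω_s−ω_c) = −57(ω_r−ω_c),  ω_c=0, ω_r=1
Stage 2: ω_s = 0 − (57/27)(1−0) = -19/9
  ⇒ ω_s²/ω_r² = -19/9
Coupling ω_r² = ω_r¹ ⇒ overall = -1/2 × -19/9 = 19/18

19/18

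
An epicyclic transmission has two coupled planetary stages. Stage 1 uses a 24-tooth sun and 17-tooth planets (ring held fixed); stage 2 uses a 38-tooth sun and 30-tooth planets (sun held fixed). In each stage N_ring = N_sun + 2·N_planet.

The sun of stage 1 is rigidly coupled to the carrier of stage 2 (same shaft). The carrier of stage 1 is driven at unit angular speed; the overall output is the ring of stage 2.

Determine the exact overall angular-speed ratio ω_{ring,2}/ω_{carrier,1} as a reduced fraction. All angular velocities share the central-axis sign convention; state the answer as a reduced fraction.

Stage 1: N_ring = 24 + 2·17 = 58
Stage 1: 24(ω_s−ω_c) = −58(ω_r−ω_c),  ω_r=0, ω_c=1
Stage 1: ω_s = 1 − (58/24)(0−1) = 41/12
  ⇒ ω_s¹/ω_c¹ = 41/12
Stage 2: N_ring = 38 + 2·30 = 98
Stage 2: 38(ω_s−ω_c) = −98(ω_r−ω_c),  ω_s=0, ω_c=1
Stage 2: ω_r = 1 − (38/98)(0−1) = 68/49
  ⇒ ω_r²/ω_c² = 68/49
Coupling ω_c² = ω_s¹ ⇒ overall = 41/12 × 68/49 = 697/147

697/147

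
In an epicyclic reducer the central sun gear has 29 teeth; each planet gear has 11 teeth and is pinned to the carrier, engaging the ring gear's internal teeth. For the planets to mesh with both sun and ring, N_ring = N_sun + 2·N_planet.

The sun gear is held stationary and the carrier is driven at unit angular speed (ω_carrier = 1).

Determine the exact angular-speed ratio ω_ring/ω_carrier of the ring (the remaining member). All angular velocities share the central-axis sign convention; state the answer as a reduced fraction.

80/51

N_ring = 29 + 2·11 = 51
29(ω_s−ω_c) = −51(ω_r−ω_c),  ω_s=0, ω_c=1
ω_r = 1 − (29/51)(0−1) = 80/51
ω_r/ω_c = 80/51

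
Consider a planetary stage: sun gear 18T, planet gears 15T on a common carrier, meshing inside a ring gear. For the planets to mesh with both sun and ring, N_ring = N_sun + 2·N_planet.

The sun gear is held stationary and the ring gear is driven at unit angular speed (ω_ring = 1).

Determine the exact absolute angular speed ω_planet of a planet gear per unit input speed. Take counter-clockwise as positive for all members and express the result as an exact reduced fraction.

N_ring = 18 + 2·15 = 48
18(ω_s−ω_c) = −48(ω_r−ω_c),  ω_s=0, ω_r=1
18(0−ω_c) = −48(1−ω_c)  ⇒  66ω_c = 48  ⇒  ω_c = 8/11
sun–planet: 18·(0−8/11) = −15·(ω_p−ω_c)  ⇒  ω_p−ω_c = −(18/15)·(-8/11) = 48/55
ω_p = 8/11 + 48/55 = 8/5

8/5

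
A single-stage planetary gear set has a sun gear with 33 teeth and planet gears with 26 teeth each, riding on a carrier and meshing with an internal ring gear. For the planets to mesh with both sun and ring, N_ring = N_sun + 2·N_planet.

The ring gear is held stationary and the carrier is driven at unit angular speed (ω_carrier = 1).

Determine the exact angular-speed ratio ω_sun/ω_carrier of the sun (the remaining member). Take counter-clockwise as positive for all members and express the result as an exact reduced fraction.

118/33

N_ring = 33 + 2·26 = 85
33(ω_s−ω_c) = −85(ω_r−ω_c),  ω_r=0, ω_c=1
ω_s = 1 − (85/33)(0−1) = 118/33
ω_s/ω_c = 118/33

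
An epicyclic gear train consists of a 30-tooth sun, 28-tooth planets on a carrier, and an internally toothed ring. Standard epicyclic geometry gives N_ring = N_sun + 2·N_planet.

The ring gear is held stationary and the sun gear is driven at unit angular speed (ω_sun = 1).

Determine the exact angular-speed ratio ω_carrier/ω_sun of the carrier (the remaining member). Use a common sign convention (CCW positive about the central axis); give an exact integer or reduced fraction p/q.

15/58

N_ring = 30 + 2·28 = 86
30(ω_s−ω_c) = −86(ω_r−ω_c),  ω_r=0, ω_s=1
30(1−ω_c) = −86(0−ω_c)  ⇒  116ω_c = 30  ⇒  ω_c = 15/58
ω_c/ω_s = 15/58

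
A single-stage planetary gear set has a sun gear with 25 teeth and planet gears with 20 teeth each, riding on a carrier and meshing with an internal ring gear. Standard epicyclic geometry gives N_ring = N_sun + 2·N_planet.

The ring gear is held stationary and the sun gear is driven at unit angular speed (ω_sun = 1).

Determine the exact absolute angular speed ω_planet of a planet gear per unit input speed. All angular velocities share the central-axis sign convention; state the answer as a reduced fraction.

-5/8

N_ring = 25 + 2·20 = 65
25(ω_s−ω_c) = −65(ω_r−ω_c),  ω_r=0, ω_s=1
25(1−ω_c) = −65(0−ω_c)  ⇒  90ω_c = 25  ⇒  ω_c = 5/18
sun–planet: 25·(1−5/18) = −20·(ω_p−ω_c)  ⇒  ω_p−ω_c = −(25/20)·(13/18) = -65/72
ω_p = 5/18 − 65/72 = -5/8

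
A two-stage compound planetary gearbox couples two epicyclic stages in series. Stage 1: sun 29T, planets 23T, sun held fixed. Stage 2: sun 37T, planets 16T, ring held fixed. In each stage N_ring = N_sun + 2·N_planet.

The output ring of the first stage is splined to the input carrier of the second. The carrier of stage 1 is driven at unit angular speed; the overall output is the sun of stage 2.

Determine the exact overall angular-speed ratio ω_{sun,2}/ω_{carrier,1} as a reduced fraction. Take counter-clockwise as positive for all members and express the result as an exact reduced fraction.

Stage 1: N_ring = 29 + 2·23 = 75
Stage 1: 29(ω_s−ω_c) = −75(ω_r−ω_c),  ω_s=0, ω_c=1
Stage 1: ω_r = 1 − (29/75)(0−1) = 104/75
  ⇒ ω_r¹/ω_c¹ = 104/75
Stage 2: N_ring = 37 + 2·16 = 69
Stage 2: 37(ω_s−ω_c) = −69(ω_r−ω_c),  ω_r=0, ω_c=1
Stage 2: ω_s = 1 − (69/37)(0−1) = 106/37
  ⇒ ω_s²/ω_c² = 106/37
Coupling ω_c² = ω_r¹ ⇒ overall = 104/75 × 106/37 = 11024/2775

11024/2775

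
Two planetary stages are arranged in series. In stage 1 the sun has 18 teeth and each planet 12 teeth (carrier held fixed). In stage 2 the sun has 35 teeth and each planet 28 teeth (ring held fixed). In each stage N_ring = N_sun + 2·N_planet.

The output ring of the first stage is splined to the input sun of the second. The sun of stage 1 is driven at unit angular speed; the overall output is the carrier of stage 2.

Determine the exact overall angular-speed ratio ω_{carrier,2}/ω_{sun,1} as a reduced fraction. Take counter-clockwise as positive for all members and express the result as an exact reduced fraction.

-5/42

Stage 1: N_ring = 18 + 2·12 = 42
Stage 1: 18(ω_s−ω_c) = −42(ω_r−ω_c),  ω_c=0, ω_s=1
Stage 1: ω_r = 0 − (18/42)(1−0) = -3/7
  ⇒ ω_r¹/ω_s¹ = -3/7
Stage 2: N_ring = 35 + 2·28 = 91
Stage 2: 35(ω_s−ω_c) = −91(ω_r−ω_c),  ω_r=0, ω_s=1
Stage 2: 35(1−ω_c) = −91(0−ω_c)  ⇒  126ω_c = 35  ⇒  ω_c = 5/18
  ⇒ ω_c²/ω_s² = 5/18
Coupling ω_s² = ω_r¹ ⇒ overall = -3/7 × 5/18 = -5/42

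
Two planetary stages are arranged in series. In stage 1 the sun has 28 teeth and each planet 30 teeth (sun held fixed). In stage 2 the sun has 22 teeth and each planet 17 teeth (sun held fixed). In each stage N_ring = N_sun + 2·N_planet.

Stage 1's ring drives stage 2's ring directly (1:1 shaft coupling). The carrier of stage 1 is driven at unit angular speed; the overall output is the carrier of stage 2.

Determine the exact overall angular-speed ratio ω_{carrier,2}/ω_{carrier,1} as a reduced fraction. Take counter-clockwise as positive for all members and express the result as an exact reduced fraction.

Stage 1: N_ring = 28 + 2·30 = 88
Stage 1: 28(ω_s−ω_c) = −88(ω_r−ω_c),  ω_s=0, ω_c=1
Stage 1: ω_r = 1 − (28/88)(0−1) = 29/22
  ⇒ ω_r¹/ω_c¹ = 29/22
Stage 2: N_ring = 22 + 2·17 = 56
Stage 2: 22(ω_s−ω_c) = −56(ω_r−ω_c),  ω_s=0, ω_r=1
Stage 2: 22(0−ω_c) = −56(1−ω_c)  ⇒  78ω_c = 56  ⇒  ω_c = 28/39
  ⇒ ω_c²/ω_r² = 28/39
Coupling ω_r² = ω_r¹ ⇒ overall = 29/22 × 28/39 = 406/429

406/429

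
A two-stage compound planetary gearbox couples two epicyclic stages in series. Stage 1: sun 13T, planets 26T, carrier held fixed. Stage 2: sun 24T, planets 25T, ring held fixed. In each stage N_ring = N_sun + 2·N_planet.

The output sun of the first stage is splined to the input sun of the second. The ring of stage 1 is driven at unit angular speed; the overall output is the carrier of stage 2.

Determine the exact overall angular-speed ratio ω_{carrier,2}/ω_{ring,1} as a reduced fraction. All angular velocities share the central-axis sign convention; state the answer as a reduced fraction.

-60/49

Stage 1: N_ring = 13 + 2·26 = 65
Stage 1: 13(ω_s−ω_c) = −65(ω_r−ω_c),  ω_c=0, ω_r=1
Stage 1: ω_s = 0 − (65/13)(1−0) = -5
  ⇒ ω_s¹/ω_r¹ = -5
Stage 2: N_ring = 24 + 2·25 = 74
Stage 2: 24(ω_s−ω_c) = −74(ω_r−ω_c),  ω_r=0, ω_s=1
Stage 2: 24(1−ω_c) = −74(0−ω_c)  ⇒  98ω_c = 24  ⇒  ω_c = 12/49
  ⇒ ω_c²/ω_s² = 12/49
Coupling ω_s² = ω_s¹ ⇒ overall = -5 × 12/49 = -60/49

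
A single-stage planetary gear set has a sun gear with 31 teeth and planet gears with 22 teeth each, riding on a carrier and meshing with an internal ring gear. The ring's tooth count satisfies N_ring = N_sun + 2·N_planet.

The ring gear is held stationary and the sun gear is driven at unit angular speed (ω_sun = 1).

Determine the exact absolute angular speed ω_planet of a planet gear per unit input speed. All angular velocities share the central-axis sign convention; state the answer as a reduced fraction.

-31/44

N_ring = 31 + 2·22 = 75
31(ω_s−ω_c) = −75(ω_r−ω_c),  ω_r=0, ω_s=1
31(1−ω_c) = −75(0−ω_c)  ⇒  106ω_c = 31  ⇒  ω_c = 31/106
sun–planet: 31·(1−31/106) = −22·(ω_p−ω_c)  ⇒  ω_p−ω_c = −(31/22)·(75/106) = -2325/2332
ω_p = 31/106 − 2325/2332 = -31/44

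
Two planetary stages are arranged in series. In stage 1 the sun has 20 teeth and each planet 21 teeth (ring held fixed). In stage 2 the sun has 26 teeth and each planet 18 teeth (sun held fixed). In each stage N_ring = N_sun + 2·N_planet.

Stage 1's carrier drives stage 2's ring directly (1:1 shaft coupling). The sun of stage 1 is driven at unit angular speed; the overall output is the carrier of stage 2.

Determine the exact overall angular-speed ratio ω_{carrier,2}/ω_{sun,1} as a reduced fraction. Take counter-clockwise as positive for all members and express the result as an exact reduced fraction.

155/902

Stage 1: N_ring = 20 + 2·21 = 62
Stage 1: 20(ω_s−ω_c) = −62(ω_r−ω_c),  ω_r=0, ω_s=1
Stage 1: 20(1−ω_c) = −62(0−ω_c)  ⇒  82ω_c = 20  ⇒  ω_c = 10/41
  ⇒ ω_c¹/ω_s¹ = 10/41
Stage 2: N_ring = 26 + 2·18 = 62
Stage 2: 26(ω_s−ω_c) = −62(ω_r−ω_c),  ω_s=0, ω_r=1
Stage 2: 26(0−ω_c) = −62(1−ω_c)  ⇒  88ω_c = 62  ⇒  ω_c = 31/44
  ⇒ ω_c²/ω_r² = 31/44
Coupling ω_r² = ω_c¹ ⇒ overall = 10/41 × 31/44 = 155/902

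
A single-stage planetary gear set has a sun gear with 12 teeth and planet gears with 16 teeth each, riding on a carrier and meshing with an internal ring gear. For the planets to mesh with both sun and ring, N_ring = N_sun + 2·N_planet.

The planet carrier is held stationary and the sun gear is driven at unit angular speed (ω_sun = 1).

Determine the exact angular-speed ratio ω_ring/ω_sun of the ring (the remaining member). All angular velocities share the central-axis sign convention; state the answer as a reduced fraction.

-3/11

N_ring = 12 + 2·16 = 44
12(ω_s−ω_c) = −44(ω_r−ω_c),  ω_c=0, ω_s=1
ω_r = 0 − (12/44)(1−0) = -3/11
ω_r/ω_s = -3/11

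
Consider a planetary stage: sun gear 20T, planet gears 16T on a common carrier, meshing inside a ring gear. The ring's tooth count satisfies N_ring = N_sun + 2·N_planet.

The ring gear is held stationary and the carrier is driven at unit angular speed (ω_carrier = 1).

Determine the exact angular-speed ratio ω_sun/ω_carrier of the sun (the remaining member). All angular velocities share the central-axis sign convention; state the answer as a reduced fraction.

N_ring = 20 + 2·16 = 52
20(ω_s−ω_c) = −52(ω_r−ω_c),  ω_r=0, ω_c=1
ω_s = 1 − (52/20)(0−1) = 18/5
ω_s/ω_c = 18/5

18/5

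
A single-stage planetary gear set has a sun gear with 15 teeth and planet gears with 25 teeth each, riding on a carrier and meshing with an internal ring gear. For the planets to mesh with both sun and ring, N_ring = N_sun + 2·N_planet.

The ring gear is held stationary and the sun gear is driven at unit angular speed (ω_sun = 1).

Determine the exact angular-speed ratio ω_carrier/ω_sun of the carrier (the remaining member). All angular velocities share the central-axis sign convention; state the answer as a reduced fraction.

N_ring = 15 + 2·25 = 65
15(ω_s−ω_c) = −65(ω_r−ω_c),  ω_r=0, ω_s=1
15(1−ω_c) = −65(0−ω_c)  ⇒  80ω_c = 15  ⇒  ω_c = 3/16
ω_c/ω_s = 3/16

3/16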